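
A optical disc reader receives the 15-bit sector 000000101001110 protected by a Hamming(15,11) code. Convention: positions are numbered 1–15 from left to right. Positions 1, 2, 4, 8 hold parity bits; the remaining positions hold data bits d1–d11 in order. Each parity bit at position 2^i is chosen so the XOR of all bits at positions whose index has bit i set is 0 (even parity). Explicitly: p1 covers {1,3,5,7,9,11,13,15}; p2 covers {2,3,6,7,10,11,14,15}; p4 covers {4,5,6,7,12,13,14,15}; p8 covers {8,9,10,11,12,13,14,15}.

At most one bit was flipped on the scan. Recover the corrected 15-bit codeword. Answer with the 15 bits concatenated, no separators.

100000101001110

s1 (pos 1,3,5,7,9,11,13,15): 0⊕0⊕0⊕1⊕1⊕0⊕1⊕0 = 1
s2 (pos 2,3,6,7,10,11,14,15): 0⊕0⊕0⊕1⊕0⊕0⊕1⊕0 = 0
s4 (pos 4,5,6,7,12,13,14,15): 0⊕0⊕0⊕1⊕1⊕1⊕1⊕0 = 0
s8 (pos 8,9,10,11,12,13,14,15): 0⊕1⊕0⊕0⊕1⊕1⊕1⊕0 = 0
Syndrome s8…s1 = 0001 → error at position 1.
Flip position 1: 000000101001110 → 100000101001110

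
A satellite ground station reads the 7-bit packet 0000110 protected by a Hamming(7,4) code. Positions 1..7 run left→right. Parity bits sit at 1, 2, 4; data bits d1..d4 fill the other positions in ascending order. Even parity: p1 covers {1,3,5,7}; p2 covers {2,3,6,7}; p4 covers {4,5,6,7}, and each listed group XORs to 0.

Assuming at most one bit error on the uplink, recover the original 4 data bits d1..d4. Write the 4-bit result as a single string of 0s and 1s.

s1 (pos 1,3,5,7): 0⊕0⊕1⊕0 = 1
s2 (pos 2,3,6,7): 0⊕0⊕1⊕0 = 1
s4 (pos 4,5,6,7): 0⊕1⊕1⊕0 = 0
Syndrome s4…s1 = 011 → error at position 3.
Flip position 3: 0000110 → 0010110
Read data bits from positions 3,5,6,7: 1110

1110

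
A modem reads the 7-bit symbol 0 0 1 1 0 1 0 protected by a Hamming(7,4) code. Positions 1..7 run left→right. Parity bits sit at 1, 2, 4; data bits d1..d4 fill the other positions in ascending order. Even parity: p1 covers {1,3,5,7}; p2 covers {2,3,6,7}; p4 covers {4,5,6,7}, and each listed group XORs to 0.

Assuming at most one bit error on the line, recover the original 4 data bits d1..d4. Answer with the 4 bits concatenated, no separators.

s1 (pos 1,3,5,7): 0⊕1⊕0⊕0 = 1
s2 (pos 2,3,6,7): 0⊕1⊕1⊕0 = 0
s4 (pos 4,5,6,7): 1⊕0⊕1⊕0 = 0
Syndrome s4…s1 = 001 → error at position 1.
Flip position 1: 0011010 → 1011010
Read data bits from positions 3,5,6,7: 1010

1010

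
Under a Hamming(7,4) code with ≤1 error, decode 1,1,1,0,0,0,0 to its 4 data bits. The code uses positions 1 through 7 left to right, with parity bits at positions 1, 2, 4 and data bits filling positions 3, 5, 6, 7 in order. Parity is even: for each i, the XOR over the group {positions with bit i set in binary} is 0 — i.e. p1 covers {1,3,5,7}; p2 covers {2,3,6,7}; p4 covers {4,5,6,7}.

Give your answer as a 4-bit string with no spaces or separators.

1000

s1 (pos 1,3,5,7): 1⊕1⊕0⊕0 = 0
s2 (pos 2,3,6,7): 1⊕1⊕0⊕0 = 0
s4 (pos 4,5,6,7): 0⊕0⊕0⊕0 = 0
Syndrome s4…s1 = 000 → no error.
Read data bits from positions 3,5,6,7: 1000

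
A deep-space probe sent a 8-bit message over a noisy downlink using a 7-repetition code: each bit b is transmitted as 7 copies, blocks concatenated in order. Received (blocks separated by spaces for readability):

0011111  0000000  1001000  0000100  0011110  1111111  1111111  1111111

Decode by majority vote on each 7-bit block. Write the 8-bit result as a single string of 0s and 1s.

10001111

Block 1 (0011111): 5 ones → 1
Block 2 (0000000): 0 ones → 0
Block 3 (1001000): 2 ones → 0
Block 4 (0000100): 1 one → 0
Block 5 (0011110): 4 ones → 1
Block 6 (1111111): 7 ones → 1
Block 7 (1111111): 7 ones → 1
Block 8 (1111111): 7 ones → 1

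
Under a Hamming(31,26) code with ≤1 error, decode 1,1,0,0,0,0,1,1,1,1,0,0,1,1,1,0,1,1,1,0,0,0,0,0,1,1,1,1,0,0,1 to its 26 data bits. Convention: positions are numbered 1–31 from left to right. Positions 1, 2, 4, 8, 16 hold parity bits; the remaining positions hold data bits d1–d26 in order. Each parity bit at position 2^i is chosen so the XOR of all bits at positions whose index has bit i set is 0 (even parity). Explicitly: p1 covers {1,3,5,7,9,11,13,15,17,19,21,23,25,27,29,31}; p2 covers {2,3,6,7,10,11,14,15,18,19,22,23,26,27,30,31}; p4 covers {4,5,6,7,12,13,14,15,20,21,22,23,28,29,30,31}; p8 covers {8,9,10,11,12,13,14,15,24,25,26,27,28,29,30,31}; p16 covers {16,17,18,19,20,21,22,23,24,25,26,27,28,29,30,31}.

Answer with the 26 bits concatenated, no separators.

00011100111111000001111001

s1 (pos 1,3,5,7,9,11,13,15,17,19,21,23,25,27,29,31): 1⊕0⊕0⊕1⊕1⊕0⊕1⊕1⊕1⊕1⊕0⊕0⊕1⊕1⊕0⊕1 = 0
s2 (pos 2,3,6,7,10,11,14,15,18,19,22,23,26,27,30,31): 1⊕0⊕0⊕1⊕1⊕0⊕1⊕1⊕1⊕1⊕0⊕0⊕1⊕1⊕0⊕1 = 0
s4 (pos 4,5,6,7,12,13,14,15,20,21,22,23,28,29,30,31): 0⊕0⊕0⊕1⊕0⊕1⊕1⊕1⊕0⊕0⊕0⊕0⊕1⊕0⊕0⊕1 = 0
s8 (pos 8,9,10,11,12,13,14,15,24,25,26,27,28,29,30,31): 1⊕1⊕1⊕0⊕0⊕1⊕1⊕1⊕0⊕1⊕1⊕1⊕1⊕0⊕0⊕1 = 1
s16 (pos 16,17,18,19,20,21,22,23,24,25,26,27,28,29,30,31): 0⊕1⊕1⊕1⊕0⊕0⊕0⊕0⊕0⊕1⊕1⊕1⊕1⊕0⊕0⊕1 = 0
Syndrome s16…s1 = 01000 → error at position 8.
Flip position 8: 1100001111001110111000001111001 → 1100001011001110111000001111001
Read data bits from positions 3,5,6,7,9,10,11,12,13,14,15,17,18,19,20,21,22,23,24,25,26,27,28,29,30,31: 00011100111111000001111001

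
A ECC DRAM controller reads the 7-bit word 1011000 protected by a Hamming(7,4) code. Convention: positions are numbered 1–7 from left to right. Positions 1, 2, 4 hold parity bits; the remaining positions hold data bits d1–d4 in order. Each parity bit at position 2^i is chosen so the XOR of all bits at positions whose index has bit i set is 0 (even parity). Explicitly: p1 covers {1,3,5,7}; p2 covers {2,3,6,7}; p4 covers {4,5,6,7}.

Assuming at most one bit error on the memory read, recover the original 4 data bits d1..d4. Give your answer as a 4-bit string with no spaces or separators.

1010

s1 (pos 1,3,5,7): 1⊕1⊕0⊕0 = 0
s2 (pos 2,3,6,7): 0⊕1⊕0⊕0 = 1
s4 (pos 4,5,6,7): 1⊕0⊕0⊕0 = 1
Syndrome s4…s1 = 110 → error at position 6.
Flip position 6: 1011000 → 1011010
Read data bits from positions 3,5,6,7: 1010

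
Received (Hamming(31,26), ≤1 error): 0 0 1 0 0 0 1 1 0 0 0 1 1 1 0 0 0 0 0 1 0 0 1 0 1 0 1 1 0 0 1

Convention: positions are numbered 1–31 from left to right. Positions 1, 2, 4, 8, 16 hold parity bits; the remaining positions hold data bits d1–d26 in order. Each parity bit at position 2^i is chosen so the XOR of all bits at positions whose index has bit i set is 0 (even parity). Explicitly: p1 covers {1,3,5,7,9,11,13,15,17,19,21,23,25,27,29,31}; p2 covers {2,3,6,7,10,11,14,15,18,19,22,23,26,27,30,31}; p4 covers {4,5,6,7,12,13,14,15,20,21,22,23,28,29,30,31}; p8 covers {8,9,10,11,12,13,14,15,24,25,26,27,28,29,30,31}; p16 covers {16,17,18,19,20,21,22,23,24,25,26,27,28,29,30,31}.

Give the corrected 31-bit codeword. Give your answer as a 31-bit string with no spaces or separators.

1010001100011100000100101011001

s1 (pos 1,3,5,7,9,11,13,15,17,19,21,23,25,27,29,31): 0⊕1⊕0⊕1⊕0⊕0⊕1⊕0⊕0⊕0⊕0⊕1⊕1⊕1⊕0⊕1 = 1
s2 (pos 2,3,6,7,10,11,14,15,18,19,22,23,26,27,30,31): 0⊕1⊕0⊕1⊕0⊕0⊕1⊕0⊕0⊕0⊕0⊕1⊕0⊕1⊕0⊕1 = 0
s4 (pos 4,5,6,7,12,13,14,15,20,21,22,23,28,29,30,31): 0⊕0⊕0⊕1⊕1⊕1⊕1⊕0⊕1⊕0⊕0⊕1⊕1⊕0⊕0⊕1 = 0
s8 (pos 8,9,10,11,12,13,14,15,24,25,26,27,28,29,30,31): 1⊕0⊕0⊕0⊕1⊕1⊕1⊕0⊕0⊕1⊕0⊕1⊕1⊕0⊕0⊕1 = 0
s16 (pos 16,17,18,19,20,21,22,23,24,25,26,27,28,29,30,31): 0⊕0⊕0⊕0⊕1⊕0⊕0⊕1⊕0⊕1⊕0⊕1⊕1⊕0⊕0⊕1 = 0
Syndrome s16…s1 = 00001 → error at position 1.
Flip position 1: 0010001100011100000100101011001 → 1010001100011100000100101011001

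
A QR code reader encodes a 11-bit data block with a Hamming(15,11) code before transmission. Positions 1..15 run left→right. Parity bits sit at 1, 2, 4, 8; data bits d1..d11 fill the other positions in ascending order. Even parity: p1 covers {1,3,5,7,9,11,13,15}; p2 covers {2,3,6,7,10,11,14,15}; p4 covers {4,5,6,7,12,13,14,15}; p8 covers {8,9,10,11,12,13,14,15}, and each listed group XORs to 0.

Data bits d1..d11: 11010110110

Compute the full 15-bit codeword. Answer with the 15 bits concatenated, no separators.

111010100110110

Place data at non-parity positions: p1 p2 1 p4 1 0 1 p8 0 1 1 0 1 1 0
p1 (pos 1,3,5,7,9,11,13,15): XOR of data positions = 1⊕1⊕1⊕0⊕1⊕1⊕0 = 1
p2 (pos 2,3,6,7,10,11,14,15): XOR of data positions = 1⊕0⊕1⊕1⊕1⊕1⊕0 = 1
p4 (pos 4,5,6,7,12,13,14,15): XOR of data positions = 1⊕0⊕1⊕0⊕1⊕1⊕0 = 0
p8 (pos 8,9,10,11,12,13,14,15): XOR of data positions = 0⊕1⊕1⊕0⊕1⊕1⊕0 = 0
Codeword: 111010100110110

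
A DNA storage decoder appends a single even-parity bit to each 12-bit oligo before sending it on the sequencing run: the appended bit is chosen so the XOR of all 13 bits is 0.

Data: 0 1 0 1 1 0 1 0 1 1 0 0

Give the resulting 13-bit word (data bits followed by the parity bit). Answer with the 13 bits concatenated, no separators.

XOR of the 12 data bits: 0⊕1⊕0⊕1⊕1⊕0⊕1⊕0⊕1⊕1⊕0⊕0 = 0
Parity bit = 0 (so all 13 bits XOR to 0).

0101101011000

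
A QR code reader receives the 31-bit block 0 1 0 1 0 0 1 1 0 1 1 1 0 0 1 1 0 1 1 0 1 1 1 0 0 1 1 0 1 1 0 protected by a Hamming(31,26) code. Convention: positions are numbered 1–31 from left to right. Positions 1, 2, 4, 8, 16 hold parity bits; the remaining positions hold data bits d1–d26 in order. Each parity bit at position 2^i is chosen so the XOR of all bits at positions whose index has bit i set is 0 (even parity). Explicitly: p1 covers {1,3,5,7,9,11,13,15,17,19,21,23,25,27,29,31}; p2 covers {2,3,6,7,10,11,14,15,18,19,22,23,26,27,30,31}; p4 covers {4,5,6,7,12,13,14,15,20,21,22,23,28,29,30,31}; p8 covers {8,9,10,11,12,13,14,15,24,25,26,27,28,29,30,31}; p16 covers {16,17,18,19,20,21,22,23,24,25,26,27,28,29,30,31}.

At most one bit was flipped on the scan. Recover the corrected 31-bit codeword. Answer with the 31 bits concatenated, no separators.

s1 (pos 1,3,5,7,9,11,13,15,17,19,21,23,25,27,29,31): 0⊕0⊕0⊕1⊕0⊕1⊕0⊕1⊕0⊕1⊕1⊕1⊕0⊕1⊕1⊕0 = 0
s2 (pos 2,3,6,7,10,11,14,15,18,19,22,23,26,27,30,31): 1⊕0⊕0⊕1⊕1⊕1⊕0⊕1⊕1⊕1⊕1⊕1⊕1⊕1⊕1⊕0 = 0
s4 (pos 4,5,6,7,12,13,14,15,20,21,22,23,28,29,30,31): 1⊕0⊕0⊕1⊕1⊕0⊕0⊕1⊕0⊕1⊕1⊕1⊕0⊕1⊕1⊕0 = 1
s8 (pos 8,9,10,11,12,13,14,15,24,25,26,27,28,29,30,31): 1⊕0⊕1⊕1⊕1⊕0⊕0⊕1⊕0⊕0⊕1⊕1⊕0⊕1⊕1⊕0 = 1
s16 (pos 16,17,18,19,20,21,22,23,24,25,26,27,28,29,30,31): 1⊕0⊕1⊕1⊕0⊕1⊕1⊕1⊕0⊕0⊕1⊕1⊕0⊕1⊕1⊕0 = 0
Syndrome s16…s1 = 01100 → error at position 12.
Flip position 12: 0101001101110011011011100110110 → 0101001101100011011011100110110

0101001101100011011011100110110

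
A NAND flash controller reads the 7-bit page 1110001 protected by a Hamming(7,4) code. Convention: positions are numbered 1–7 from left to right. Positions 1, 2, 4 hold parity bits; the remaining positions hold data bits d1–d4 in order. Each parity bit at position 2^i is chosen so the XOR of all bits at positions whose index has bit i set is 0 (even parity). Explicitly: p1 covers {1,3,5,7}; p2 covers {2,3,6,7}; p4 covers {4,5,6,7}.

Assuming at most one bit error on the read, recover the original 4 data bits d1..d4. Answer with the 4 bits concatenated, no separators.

s1 (pos 1,3,5,7): 1⊕1⊕0⊕1 = 1
s2 (pos 2,3,6,7): 1⊕1⊕0⊕1 = 1
s4 (pos 4,5,6,7): 0⊕0⊕0⊕1 = 1
Syndrome s4…s1 = 111 → error at position 7.
Flip position 7: 1110001 → 1110000
Read data bits from positions 3,5,6,7: 1000

1000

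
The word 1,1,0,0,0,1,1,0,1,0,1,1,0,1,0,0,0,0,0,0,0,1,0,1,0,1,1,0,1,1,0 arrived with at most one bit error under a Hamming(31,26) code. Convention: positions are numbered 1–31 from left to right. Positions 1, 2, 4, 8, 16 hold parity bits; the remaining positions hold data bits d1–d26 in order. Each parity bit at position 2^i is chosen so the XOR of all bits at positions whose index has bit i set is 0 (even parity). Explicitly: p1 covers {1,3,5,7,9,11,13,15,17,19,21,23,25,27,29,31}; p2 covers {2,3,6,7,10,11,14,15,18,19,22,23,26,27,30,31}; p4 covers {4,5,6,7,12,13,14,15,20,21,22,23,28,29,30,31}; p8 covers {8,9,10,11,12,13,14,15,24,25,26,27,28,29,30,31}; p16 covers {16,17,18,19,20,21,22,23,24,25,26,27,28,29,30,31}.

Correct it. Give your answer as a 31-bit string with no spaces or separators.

1100011010110000000001010110110

s1 (pos 1,3,5,7,9,11,13,15,17,19,21,23,25,27,29,31): 1⊕0⊕0⊕1⊕1⊕1⊕0⊕0⊕0⊕0⊕0⊕0⊕0⊕1⊕1⊕0 = 0
s2 (pos 2,3,6,7,10,11,14,15,18,19,22,23,26,27,30,31): 1⊕0⊕1⊕1⊕0⊕1⊕1⊕0⊕0⊕0⊕1⊕0⊕1⊕1⊕1⊕0 = 1
s4 (pos 4,5,6,7,12,13,14,15,20,21,22,23,28,29,30,31): 0⊕0⊕1⊕1⊕1⊕0⊕1⊕0⊕0⊕0⊕1⊕0⊕0⊕1⊕1⊕0 = 1
s8 (pos 8,9,10,11,12,13,14,15,24,25,26,27,28,29,30,31): 0⊕1⊕0⊕1⊕1⊕0⊕1⊕0⊕1⊕0⊕1⊕1⊕0⊕1⊕1⊕0 = 1
s16 (pos 16,17,18,19,20,21,22,23,24,25,26,27,28,29,30,31): 0⊕0⊕0⊕0⊕0⊕0⊕1⊕0⊕1⊕0⊕1⊕1⊕0⊕1⊕1⊕0 = 0
Syndrome s16…s1 = 01110 → error at position 14.
Flip position 14: 1100011010110100000001010110110 → 1100011010110000000001010110110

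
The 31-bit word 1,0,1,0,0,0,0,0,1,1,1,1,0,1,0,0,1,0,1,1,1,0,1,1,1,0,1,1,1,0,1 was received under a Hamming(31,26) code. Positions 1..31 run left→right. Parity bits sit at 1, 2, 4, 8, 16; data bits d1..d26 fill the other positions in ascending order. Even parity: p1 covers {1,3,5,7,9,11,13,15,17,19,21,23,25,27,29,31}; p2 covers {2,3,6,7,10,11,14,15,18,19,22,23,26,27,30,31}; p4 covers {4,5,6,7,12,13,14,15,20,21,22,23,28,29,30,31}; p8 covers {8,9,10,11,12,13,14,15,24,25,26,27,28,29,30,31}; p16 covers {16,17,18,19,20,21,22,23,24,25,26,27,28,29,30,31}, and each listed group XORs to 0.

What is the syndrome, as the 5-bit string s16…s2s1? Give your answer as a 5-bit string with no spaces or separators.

s1 (pos 1,3,5,7,9,11,13,15,17,19,21,23,25,27,29,31): 1⊕1⊕0⊕0⊕1⊕1⊕0⊕0⊕1⊕1⊕1⊕1⊕1⊕1⊕1⊕1 = 0
s2 (pos 2,3,6,7,10,11,14,15,18,19,22,23,26,27,30,31): 0⊕1⊕0⊕0⊕1⊕1⊕1⊕0⊕0⊕1⊕0⊕1⊕0⊕1⊕0⊕1 = 0
s4 (pos 4,5,6,7,12,13,14,15,20,21,22,23,28,29,30,31): 0⊕0⊕0⊕0⊕1⊕0⊕1⊕0⊕1⊕1⊕0⊕1⊕1⊕1⊕0⊕1 = 0
s8 (pos 8,9,10,11,12,13,14,15,24,25,26,27,28,29,30,31): 0⊕1⊕1⊕1⊕1⊕0⊕1⊕0⊕1⊕1⊕0⊕1⊕1⊕1⊕0⊕1 = 1
s16 (pos 16,17,18,19,20,21,22,23,24,25,26,27,28,29,30,31): 0⊕1⊕0⊕1⊕1⊕1⊕0⊕1⊕1⊕1⊕0⊕1⊕1⊕1⊕0⊕1 = 1
Syndrome s16…s1 = 11000 → error at position 24.

11000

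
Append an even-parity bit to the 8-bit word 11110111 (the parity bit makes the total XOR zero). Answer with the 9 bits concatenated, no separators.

111101111

XOR of the 8 data bits: 1⊕1⊕1⊕1⊕0⊕1⊕1⊕1 = 1
Parity bit = 1 (so all 9 bits XOR to 0).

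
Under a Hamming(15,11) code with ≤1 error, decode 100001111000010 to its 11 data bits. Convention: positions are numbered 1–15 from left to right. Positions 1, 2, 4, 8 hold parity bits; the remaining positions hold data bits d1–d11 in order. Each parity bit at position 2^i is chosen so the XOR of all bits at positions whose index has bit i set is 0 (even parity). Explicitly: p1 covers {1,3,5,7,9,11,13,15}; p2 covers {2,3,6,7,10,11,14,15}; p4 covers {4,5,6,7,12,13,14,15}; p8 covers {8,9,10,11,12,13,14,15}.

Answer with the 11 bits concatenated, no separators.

00111000011

s1 (pos 1,3,5,7,9,11,13,15): 1⊕0⊕0⊕1⊕1⊕0⊕0⊕0 = 1
s2 (pos 2,3,6,7,10,11,14,15): 0⊕0⊕1⊕1⊕0⊕0⊕1⊕0 = 1
s4 (pos 4,5,6,7,12,13,14,15): 0⊕0⊕1⊕1⊕0⊕0⊕1⊕0 = 1
s8 (pos 8,9,10,11,12,13,14,15): 1⊕1⊕0⊕0⊕0⊕0⊕1⊕0 = 1
Syndrome s8…s1 = 1111 → error at position 15.
Flip position 15: 100001111000010 → 100001111000011
Read data bits from positions 3,5,6,7,9,10,11,12,13,14,15: 00111000011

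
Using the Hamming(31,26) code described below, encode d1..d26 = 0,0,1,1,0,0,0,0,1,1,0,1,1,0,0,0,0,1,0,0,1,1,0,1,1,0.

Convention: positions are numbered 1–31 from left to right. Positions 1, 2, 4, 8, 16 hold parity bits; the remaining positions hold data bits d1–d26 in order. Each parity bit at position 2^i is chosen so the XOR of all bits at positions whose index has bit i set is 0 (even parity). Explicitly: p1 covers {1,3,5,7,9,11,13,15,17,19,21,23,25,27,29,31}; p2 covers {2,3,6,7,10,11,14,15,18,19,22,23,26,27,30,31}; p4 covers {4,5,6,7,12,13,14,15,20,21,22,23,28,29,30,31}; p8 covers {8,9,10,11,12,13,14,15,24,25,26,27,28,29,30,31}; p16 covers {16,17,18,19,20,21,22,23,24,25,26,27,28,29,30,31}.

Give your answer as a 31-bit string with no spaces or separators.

Place data at non-parity positions: p1 p2 0 p4 0 1 1 p8 0 0 0 0 1 1 0 p16 1 1 0 0 0 0 1 0 0 1 1 0 1 1 0
p1 (pos 1,3,5,7,9,11,13,15,17,19,21,23,25,27,29,31): XOR of data positions = 0⊕0⊕1⊕0⊕0⊕1⊕0⊕1⊕0⊕0⊕1⊕0⊕1⊕1⊕0 = 0
p2 (pos 2,3,6,7,10,11,14,15,18,19,22,23,26,27,30,31): XOR of data positions = 0⊕1⊕1⊕0⊕0⊕1⊕0⊕1⊕0⊕0⊕1⊕1⊕1⊕1⊕0 = 0
p4 (pos 4,5,6,7,12,13,14,15,20,21,22,23,28,29,30,31): XOR of data positions = 0⊕1⊕1⊕0⊕1⊕1⊕0⊕0⊕0⊕0⊕1⊕0⊕1⊕1⊕0 = 1
p8 (pos 8,9,10,11,12,13,14,15,24,25,26,27,28,29,30,31): XOR of data positions = 0⊕0⊕0⊕0⊕1⊕1⊕0⊕0⊕0⊕1⊕1⊕0⊕1⊕1⊕0 = 0
p16 (pos 16,17,18,19,20,21,22,23,24,25,26,27,28,29,30,31): XOR of data positions = 1⊕1⊕0⊕0⊕0⊕0⊕1⊕0⊕0⊕1⊕1⊕0⊕1⊕1⊕0 = 1
Codeword: 0001011000001101110000100110110

0001011000001101110000100110110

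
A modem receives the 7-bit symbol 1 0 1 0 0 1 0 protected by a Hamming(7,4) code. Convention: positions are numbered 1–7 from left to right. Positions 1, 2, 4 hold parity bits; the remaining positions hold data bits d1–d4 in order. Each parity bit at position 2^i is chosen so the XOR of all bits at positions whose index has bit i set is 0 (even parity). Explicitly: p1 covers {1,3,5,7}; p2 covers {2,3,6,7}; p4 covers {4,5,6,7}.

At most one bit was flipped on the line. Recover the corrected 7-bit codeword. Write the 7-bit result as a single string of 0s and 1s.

1011010

s1 (pos 1,3,5,7): 1⊕1⊕0⊕0 = 0
s2 (pos 2,3,6,7): 0⊕1⊕1⊕0 = 0
s4 (pos 4,5,6,7): 0⊕0⊕1⊕0 = 1
Syndrome s4…s1 = 100 → error at position 4.
Flip position 4: 1010010 → 1011010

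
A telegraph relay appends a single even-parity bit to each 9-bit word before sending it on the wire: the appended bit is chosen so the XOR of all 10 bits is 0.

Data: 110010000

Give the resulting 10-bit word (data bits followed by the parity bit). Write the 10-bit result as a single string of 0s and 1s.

1100100001

XOR of the 9 data bits: 1⊕1⊕0⊕0⊕1⊕0⊕0⊕0⊕0 = 1
Parity bit = 1 (so all 10 bits XOR to 0).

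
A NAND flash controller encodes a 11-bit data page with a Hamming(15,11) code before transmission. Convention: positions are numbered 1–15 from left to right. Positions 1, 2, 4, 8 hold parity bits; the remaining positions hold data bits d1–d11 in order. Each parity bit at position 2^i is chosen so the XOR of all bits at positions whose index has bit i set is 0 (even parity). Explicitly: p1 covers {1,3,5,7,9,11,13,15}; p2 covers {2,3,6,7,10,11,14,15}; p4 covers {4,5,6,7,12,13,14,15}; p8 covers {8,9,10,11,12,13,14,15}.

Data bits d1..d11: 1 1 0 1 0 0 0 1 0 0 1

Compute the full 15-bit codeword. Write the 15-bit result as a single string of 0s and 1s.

011010100001001

Place data at non-parity positions: p1 p2 1 p4 1 0 1 p8 0 0 0 1 0 0 1
p1 (pos 1,3,5,7,9,11,13,15): XOR of data positions = 1⊕1⊕1⊕0⊕0⊕0⊕1 = 0
p2 (pos 2,3,6,7,10,11,14,15): XOR of data positions = 1⊕0⊕1⊕0⊕0⊕0⊕1 = 1
p4 (pos 4,5,6,7,12,13,14,15): XOR of data positions = 1⊕0⊕1⊕1⊕0⊕0⊕1 = 0
p8 (pos 8,9,10,11,12,13,14,15): XOR of data positions = 0⊕0⊕0⊕1⊕0⊕0⊕1 = 0
Codeword: 011010100001001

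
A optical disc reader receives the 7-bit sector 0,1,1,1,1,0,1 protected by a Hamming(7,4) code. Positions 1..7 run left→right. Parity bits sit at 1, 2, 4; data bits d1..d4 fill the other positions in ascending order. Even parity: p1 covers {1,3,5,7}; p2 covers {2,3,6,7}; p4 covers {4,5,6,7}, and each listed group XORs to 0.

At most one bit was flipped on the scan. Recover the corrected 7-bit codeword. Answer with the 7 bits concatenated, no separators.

0111100

s1 (pos 1,3,5,7): 0⊕1⊕1⊕1 = 1
s2 (pos 2,3,6,7): 1⊕1⊕0⊕1 = 1
s4 (pos 4,5,6,7): 1⊕1⊕0⊕1 = 1
Syndrome s4…s1 = 111 → error at position 7.
Flip position 7: 0111101 → 0111100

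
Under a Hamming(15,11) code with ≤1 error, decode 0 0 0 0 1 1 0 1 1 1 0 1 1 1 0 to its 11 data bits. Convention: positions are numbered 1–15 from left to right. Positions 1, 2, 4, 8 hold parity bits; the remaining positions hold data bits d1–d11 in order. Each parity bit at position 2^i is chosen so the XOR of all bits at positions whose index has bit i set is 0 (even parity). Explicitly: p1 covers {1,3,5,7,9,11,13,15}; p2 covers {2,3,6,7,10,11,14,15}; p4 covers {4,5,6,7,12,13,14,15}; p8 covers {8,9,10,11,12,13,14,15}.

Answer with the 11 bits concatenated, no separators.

s1 (pos 1,3,5,7,9,11,13,15): 0⊕0⊕1⊕0⊕1⊕0⊕1⊕0 = 1
s2 (pos 2,3,6,7,10,11,14,15): 0⊕0⊕1⊕0⊕1⊕0⊕1⊕0 = 1
s4 (pos 4,5,6,7,12,13,14,15): 0⊕1⊕1⊕0⊕1⊕1⊕1⊕0 = 1
s8 (pos 8,9,10,11,12,13,14,15): 1⊕1⊕1⊕0⊕1⊕1⊕1⊕0 = 0
Syndrome s8…s1 = 0111 → error at position 7.
Flip position 7: 000011011101110 → 000011111101110
Read data bits from positions 3,5,6,7,9,10,11,12,13,14,15: 01111101110

01111101110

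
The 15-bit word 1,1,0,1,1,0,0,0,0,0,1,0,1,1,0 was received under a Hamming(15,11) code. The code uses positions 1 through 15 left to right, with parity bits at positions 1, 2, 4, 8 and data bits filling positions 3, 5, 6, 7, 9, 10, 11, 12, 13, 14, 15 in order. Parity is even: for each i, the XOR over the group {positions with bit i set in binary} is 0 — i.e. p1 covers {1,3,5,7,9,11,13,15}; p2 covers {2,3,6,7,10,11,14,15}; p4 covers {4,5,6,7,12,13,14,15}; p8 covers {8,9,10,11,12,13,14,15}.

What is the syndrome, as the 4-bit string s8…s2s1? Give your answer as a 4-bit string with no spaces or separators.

1010

s1 (pos 1,3,5,7,9,11,13,15): 1⊕0⊕1⊕0⊕0⊕1⊕1⊕0 = 0
s2 (pos 2,3,6,7,10,11,14,15): 1⊕0⊕0⊕0⊕0⊕1⊕1⊕0 = 1
s4 (pos 4,5,6,7,12,13,14,15): 1⊕1⊕0⊕0⊕0⊕1⊕1⊕0 = 0
s8 (pos 8,9,10,11,12,13,14,15): 0⊕0⊕0⊕1⊕0⊕1⊕1⊕0 = 1
Syndrome s8…s1 = 1010 → error at position 10.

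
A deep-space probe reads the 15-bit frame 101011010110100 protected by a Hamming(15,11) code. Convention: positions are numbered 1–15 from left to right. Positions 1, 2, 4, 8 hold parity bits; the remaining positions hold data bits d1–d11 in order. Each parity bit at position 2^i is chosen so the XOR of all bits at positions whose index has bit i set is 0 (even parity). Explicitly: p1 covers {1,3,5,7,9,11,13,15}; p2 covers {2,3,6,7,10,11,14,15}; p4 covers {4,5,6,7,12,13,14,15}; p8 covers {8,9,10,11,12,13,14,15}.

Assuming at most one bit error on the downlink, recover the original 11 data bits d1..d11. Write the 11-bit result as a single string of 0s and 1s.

s1 (pos 1,3,5,7,9,11,13,15): 1⊕1⊕1⊕0⊕0⊕1⊕1⊕0 = 1
s2 (pos 2,3,6,7,10,11,14,15): 0⊕1⊕1⊕0⊕1⊕1⊕0⊕0 = 0
s4 (pos 4,5,6,7,12,13,14,15): 0⊕1⊕1⊕0⊕0⊕1⊕0⊕0 = 1
s8 (pos 8,9,10,11,12,13,14,15): 1⊕0⊕1⊕1⊕0⊕1⊕0⊕0 = 0
Syndrome s8…s1 = 0101 → error at position 5.
Flip position 5: 101011010110100 → 101001010110100
Read data bits from positions 3,5,6,7,9,10,11,12,13,14,15: 10100110100

10100110100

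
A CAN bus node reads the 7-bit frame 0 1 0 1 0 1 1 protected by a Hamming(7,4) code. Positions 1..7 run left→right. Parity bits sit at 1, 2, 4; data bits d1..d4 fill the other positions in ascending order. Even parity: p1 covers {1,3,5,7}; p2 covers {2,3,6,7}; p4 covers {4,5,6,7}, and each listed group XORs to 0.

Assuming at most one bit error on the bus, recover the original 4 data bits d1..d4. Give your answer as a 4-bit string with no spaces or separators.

s1 (pos 1,3,5,7): 0⊕0⊕0⊕1 = 1
s2 (pos 2,3,6,7): 1⊕0⊕1⊕1 = 1
s4 (pos 4,5,6,7): 1⊕0⊕1⊕1 = 1
Syndrome s4…s1 = 111 → error at position 7.
Flip position 7: 0101011 → 0101010
Read data bits from positions 3,5,6,7: 0010

0010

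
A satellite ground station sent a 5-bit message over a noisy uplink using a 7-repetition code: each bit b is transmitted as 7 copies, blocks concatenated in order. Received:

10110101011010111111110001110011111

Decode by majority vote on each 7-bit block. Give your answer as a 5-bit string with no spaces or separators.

Block 1 (1011010): 4 ones → 1
Block 2 (1011010): 4 ones → 1
Block 3 (1111111): 7 ones → 1
Block 4 (1000111): 4 ones → 1
Block 5 (0011111): 5 ones → 1

11111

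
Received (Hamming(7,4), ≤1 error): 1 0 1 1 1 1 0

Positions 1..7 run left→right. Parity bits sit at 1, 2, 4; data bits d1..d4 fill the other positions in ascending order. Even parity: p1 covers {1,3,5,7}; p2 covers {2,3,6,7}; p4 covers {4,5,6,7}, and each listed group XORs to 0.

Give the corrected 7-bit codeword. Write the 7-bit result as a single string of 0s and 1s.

1011010

s1 (pos 1,3,5,7): 1⊕1⊕1⊕0 = 1
s2 (pos 2,3,6,7): 0⊕1⊕1⊕0 = 0
s4 (pos 4,5,6,7): 1⊕1⊕1⊕0 = 1
Syndrome s4…s1 = 101 → error at position 5.
Flip position 5: 1011110 → 1011010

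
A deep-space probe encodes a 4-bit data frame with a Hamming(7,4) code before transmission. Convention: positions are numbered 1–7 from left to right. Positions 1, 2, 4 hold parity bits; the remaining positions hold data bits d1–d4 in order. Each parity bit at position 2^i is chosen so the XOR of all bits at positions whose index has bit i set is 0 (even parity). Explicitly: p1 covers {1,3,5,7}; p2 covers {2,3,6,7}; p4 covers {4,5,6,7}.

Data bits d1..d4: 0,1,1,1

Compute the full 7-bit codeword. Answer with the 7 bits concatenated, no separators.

0001111

Place data at non-parity positions: p1 p2 0 p4 1 1 1
p1 (pos 1,3,5,7): XOR of data positions = 0⊕1⊕1 = 0
p2 (pos 2,3,6,7): XOR of data positions = 0⊕1⊕1 = 0
p4 (pos 4,5,6,7): XOR of data positions = 1⊕1⊕1 = 1
Codeword: 0001111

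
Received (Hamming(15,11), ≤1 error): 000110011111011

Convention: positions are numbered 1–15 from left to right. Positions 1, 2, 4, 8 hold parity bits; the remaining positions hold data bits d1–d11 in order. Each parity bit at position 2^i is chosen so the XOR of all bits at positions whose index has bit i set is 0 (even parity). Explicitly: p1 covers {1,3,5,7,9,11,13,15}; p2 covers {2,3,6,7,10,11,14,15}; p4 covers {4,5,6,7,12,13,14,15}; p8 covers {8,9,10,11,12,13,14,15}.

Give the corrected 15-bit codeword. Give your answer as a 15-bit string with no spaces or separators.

s1 (pos 1,3,5,7,9,11,13,15): 0⊕0⊕1⊕0⊕1⊕1⊕0⊕1 = 0
s2 (pos 2,3,6,7,10,11,14,15): 0⊕0⊕0⊕0⊕1⊕1⊕1⊕1 = 0
s4 (pos 4,5,6,7,12,13,14,15): 1⊕1⊕0⊕0⊕1⊕0⊕1⊕1 = 1
s8 (pos 8,9,10,11,12,13,14,15): 1⊕1⊕1⊕1⊕1⊕0⊕1⊕1 = 1
Syndrome s8…s1 = 1100 → error at position 12.
Flip position 12: 000110011111011 → 000110011110011

000110011110011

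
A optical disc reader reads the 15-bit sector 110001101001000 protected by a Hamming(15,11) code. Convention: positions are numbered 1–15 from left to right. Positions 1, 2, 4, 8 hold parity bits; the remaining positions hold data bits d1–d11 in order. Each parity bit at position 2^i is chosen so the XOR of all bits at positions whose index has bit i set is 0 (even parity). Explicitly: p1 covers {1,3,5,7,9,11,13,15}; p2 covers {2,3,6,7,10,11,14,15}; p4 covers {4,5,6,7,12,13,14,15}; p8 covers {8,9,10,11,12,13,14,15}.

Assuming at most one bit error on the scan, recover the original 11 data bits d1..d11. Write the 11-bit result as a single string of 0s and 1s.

00101001000

s1 (pos 1,3,5,7,9,11,13,15): 1⊕0⊕0⊕1⊕1⊕0⊕0⊕0 = 1
s2 (pos 2,3,6,7,10,11,14,15): 1⊕0⊕1⊕1⊕0⊕0⊕0⊕0 = 1
s4 (pos 4,5,6,7,12,13,14,15): 0⊕0⊕1⊕1⊕1⊕0⊕0⊕0 = 1
s8 (pos 8,9,10,11,12,13,14,15): 0⊕1⊕0⊕0⊕1⊕0⊕0⊕0 = 0
Syndrome s8…s1 = 0111 → error at position 7.
Flip position 7: 110001101001000 → 110001001001000
Read data bits from positions 3,5,6,7,9,10,11,12,13,14,15: 00101001000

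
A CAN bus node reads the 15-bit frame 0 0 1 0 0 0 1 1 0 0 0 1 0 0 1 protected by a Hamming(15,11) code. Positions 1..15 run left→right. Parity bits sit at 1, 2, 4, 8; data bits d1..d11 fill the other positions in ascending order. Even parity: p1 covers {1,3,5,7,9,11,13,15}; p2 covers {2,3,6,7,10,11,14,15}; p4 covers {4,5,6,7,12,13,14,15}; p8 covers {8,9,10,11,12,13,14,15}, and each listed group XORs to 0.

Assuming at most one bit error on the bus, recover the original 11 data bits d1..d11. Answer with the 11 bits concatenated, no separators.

s1 (pos 1,3,5,7,9,11,13,15): 0⊕1⊕0⊕1⊕0⊕0⊕0⊕1 = 1
s2 (pos 2,3,6,7,10,11,14,15): 0⊕1⊕0⊕1⊕0⊕0⊕0⊕1 = 1
s4 (pos 4,5,6,7,12,13,14,15): 0⊕0⊕0⊕1⊕1⊕0⊕0⊕1 = 1
s8 (pos 8,9,10,11,12,13,14,15): 1⊕0⊕0⊕0⊕1⊕0⊕0⊕1 = 1
Syndrome s8…s1 = 1111 → error at position 15.
Flip position 15: 001000110001001 → 001000110001000
Read data bits from positions 3,5,6,7,9,10,11,12,13,14,15: 10010001000

10010001000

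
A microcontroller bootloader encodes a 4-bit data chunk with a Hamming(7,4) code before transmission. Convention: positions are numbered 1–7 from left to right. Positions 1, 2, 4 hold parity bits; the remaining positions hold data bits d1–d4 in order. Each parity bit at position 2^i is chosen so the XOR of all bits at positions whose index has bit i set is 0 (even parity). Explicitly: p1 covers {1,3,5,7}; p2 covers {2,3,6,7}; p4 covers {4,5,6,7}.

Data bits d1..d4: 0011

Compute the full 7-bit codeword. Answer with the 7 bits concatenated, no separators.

1000011

Place data at non-parity positions: p1 p2 0 p4 0 1 1
p1 (pos 1,3,5,7): XOR of data positions = 0⊕0⊕1 = 1
p2 (pos 2,3,6,7): XOR of data positions = 0⊕1⊕1 = 0
p4 (pos 4,5,6,7): XOR of data positions = 0⊕1⊕1 = 0
Codeword: 1000011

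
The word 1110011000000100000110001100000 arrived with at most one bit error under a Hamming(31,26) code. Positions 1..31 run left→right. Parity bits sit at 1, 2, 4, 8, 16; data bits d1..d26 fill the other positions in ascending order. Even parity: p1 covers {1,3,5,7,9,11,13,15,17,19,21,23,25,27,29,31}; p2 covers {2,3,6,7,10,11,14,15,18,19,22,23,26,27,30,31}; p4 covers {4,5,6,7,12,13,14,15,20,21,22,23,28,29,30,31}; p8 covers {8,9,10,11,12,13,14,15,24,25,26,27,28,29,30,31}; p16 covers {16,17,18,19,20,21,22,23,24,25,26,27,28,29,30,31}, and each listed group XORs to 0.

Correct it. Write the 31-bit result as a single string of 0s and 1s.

1110011000001100000110001100000

s1 (pos 1,3,5,7,9,11,13,15,17,19,21,23,25,27,29,31): 1⊕1⊕0⊕1⊕0⊕0⊕0⊕0⊕0⊕0⊕1⊕0⊕1⊕0⊕0⊕0 = 1
s2 (pos 2,3,6,7,10,11,14,15,18,19,22,23,26,27,30,31): 1⊕1⊕1⊕1⊕0⊕0⊕1⊕0⊕0⊕0⊕0⊕0⊕1⊕0⊕0⊕0 = 0
s4 (pos 4,5,6,7,12,13,14,15,20,21,22,23,28,29,30,31): 0⊕0⊕1⊕1⊕0⊕0⊕1⊕0⊕1⊕1⊕0⊕0⊕0⊕0⊕0⊕0 = 1
s8 (pos 8,9,10,11,12,13,14,15,24,25,26,27,28,29,30,31): 0⊕0⊕0⊕0⊕0⊕0⊕1⊕0⊕0⊕1⊕1⊕0⊕0⊕0⊕0⊕0 = 1
s16 (pos 16,17,18,19,20,21,22,23,24,25,26,27,28,29,30,31): 0⊕0⊕0⊕0⊕1⊕1⊕0⊕0⊕0⊕1⊕1⊕0⊕0⊕0⊕0⊕0 = 0
Syndrome s16…s1 = 01101 → error at position 13.
Flip position 13: 1110011000000100000110001100000 → 1110011000001100000110001100000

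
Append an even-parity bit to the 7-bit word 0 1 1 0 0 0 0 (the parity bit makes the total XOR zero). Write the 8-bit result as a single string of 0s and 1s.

XOR of the 7 data bits: 0⊕1⊕1⊕0⊕0⊕0⊕0 = 0
Parity bit = 0 (so all 8 bits XOR to 0).

01100000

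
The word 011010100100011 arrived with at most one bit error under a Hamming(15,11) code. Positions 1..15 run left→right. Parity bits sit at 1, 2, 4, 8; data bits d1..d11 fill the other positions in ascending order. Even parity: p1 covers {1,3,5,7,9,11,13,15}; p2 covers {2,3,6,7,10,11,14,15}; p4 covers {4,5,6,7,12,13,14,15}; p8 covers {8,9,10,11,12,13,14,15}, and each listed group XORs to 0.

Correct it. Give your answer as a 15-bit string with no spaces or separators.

011010110100011

s1 (pos 1,3,5,7,9,11,13,15): 0⊕1⊕1⊕1⊕0⊕0⊕0⊕1 = 0
s2 (pos 2,3,6,7,10,11,14,15): 1⊕1⊕0⊕1⊕1⊕0⊕1⊕1 = 0
s4 (pos 4,5,6,7,12,13,14,15): 0⊕1⊕0⊕1⊕0⊕0⊕1⊕1 = 0
s8 (pos 8,9,10,11,12,13,14,15): 0⊕0⊕1⊕0⊕0⊕0⊕1⊕1 = 1
Syndrome s8…s1 = 1000 → error at position 8.
Flip position 8: 011010100100011 → 011010110100011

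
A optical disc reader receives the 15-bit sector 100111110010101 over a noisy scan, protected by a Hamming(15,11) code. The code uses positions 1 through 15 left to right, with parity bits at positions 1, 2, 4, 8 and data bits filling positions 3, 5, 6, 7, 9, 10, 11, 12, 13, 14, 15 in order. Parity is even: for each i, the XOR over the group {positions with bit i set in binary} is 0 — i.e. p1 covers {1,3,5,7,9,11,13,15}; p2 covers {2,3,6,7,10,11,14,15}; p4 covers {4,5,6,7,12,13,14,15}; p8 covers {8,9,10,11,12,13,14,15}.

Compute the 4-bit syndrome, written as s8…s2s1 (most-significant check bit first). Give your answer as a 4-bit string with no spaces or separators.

0000

s1 (pos 1,3,5,7,9,11,13,15): 1⊕0⊕1⊕1⊕0⊕1⊕1⊕1 = 0
s2 (pos 2,3,6,7,10,11,14,15): 0⊕0⊕1⊕1⊕0⊕1⊕0⊕1 = 0
s4 (pos 4,5,6,7,12,13,14,15): 1⊕1⊕1⊕1⊕0⊕1⊕0⊕1 = 0
s8 (pos 8,9,10,11,12,13,14,15): 1⊕0⊕0⊕1⊕0⊕1⊕0⊕1 = 0
Syndrome s8…s1 = 0000 → no error.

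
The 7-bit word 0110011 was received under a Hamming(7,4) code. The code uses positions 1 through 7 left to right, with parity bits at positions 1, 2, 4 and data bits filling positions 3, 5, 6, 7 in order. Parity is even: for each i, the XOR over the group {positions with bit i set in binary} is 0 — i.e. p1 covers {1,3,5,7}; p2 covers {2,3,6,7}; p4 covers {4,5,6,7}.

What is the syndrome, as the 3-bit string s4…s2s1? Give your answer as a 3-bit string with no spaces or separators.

s1 (pos 1,3,5,7): 0⊕1⊕0⊕1 = 0
s2 (pos 2,3,6,7): 1⊕1⊕1⊕1 = 0
s4 (pos 4,5,6,7): 0⊕0⊕1⊕1 = 0
Syndrome s4…s1 = 000 → no error.

000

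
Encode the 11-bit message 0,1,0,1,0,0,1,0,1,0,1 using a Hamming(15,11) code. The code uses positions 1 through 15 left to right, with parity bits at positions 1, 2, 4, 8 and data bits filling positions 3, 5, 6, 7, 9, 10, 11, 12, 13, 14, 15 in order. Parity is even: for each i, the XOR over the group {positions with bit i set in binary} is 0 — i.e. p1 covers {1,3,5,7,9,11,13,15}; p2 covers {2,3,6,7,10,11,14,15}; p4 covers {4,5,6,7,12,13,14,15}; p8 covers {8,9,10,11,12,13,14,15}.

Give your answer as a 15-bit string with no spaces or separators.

Place data at non-parity positions: p1 p2 0 p4 1 0 1 p8 0 0 1 0 1 0 1
p1 (pos 1,3,5,7,9,11,13,15): XOR of data positions = 0⊕1⊕1⊕0⊕1⊕1⊕1 = 1
p2 (pos 2,3,6,7,10,11,14,15): XOR of data positions = 0⊕0⊕1⊕0⊕1⊕0⊕1 = 1
p4 (pos 4,5,6,7,12,13,14,15): XOR of data positions = 1⊕0⊕1⊕0⊕1⊕0⊕1 = 0
p8 (pos 8,9,10,11,12,13,14,15): XOR of data positions = 0⊕0⊕1⊕0⊕1⊕0⊕1 = 1
Codeword: 110010110010101

110010110010101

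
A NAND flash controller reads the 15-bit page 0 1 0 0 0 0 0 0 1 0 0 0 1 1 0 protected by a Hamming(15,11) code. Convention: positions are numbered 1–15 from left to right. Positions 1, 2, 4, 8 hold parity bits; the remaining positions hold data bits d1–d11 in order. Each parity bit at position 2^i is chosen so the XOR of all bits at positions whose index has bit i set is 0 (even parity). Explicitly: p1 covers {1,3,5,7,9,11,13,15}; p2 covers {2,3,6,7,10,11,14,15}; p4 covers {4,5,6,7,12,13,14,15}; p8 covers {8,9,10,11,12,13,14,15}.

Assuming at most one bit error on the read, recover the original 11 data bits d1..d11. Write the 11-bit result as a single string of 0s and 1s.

00001000110

s1 (pos 1,3,5,7,9,11,13,15): 0⊕0⊕0⊕0⊕1⊕0⊕1⊕0 = 0
s2 (pos 2,3,6,7,10,11,14,15): 1⊕0⊕0⊕0⊕0⊕0⊕1⊕0 = 0
s4 (pos 4,5,6,7,12,13,14,15): 0⊕0⊕0⊕0⊕0⊕1⊕1⊕0 = 0
s8 (pos 8,9,10,11,12,13,14,15): 0⊕1⊕0⊕0⊕0⊕1⊕1⊕0 = 1
Syndrome s8…s1 = 1000 → error at position 8.
Flip position 8: 010000001000110 → 010000011000110
Read data bits from positions 3,5,6,7,9,10,11,12,13,14,15: 00001000110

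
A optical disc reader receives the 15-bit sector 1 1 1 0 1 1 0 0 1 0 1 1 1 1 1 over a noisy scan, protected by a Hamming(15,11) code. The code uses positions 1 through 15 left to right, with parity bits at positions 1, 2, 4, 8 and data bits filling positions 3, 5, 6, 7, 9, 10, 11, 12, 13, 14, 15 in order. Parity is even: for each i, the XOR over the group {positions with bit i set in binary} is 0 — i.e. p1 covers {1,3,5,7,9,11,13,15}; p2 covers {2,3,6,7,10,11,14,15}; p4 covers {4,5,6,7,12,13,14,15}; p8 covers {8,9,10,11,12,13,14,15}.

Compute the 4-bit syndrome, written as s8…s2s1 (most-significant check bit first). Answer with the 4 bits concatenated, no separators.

0001

s1 (pos 1,3,5,7,9,11,13,15): 1⊕1⊕1⊕0⊕1⊕1⊕1⊕1 = 1
s2 (pos 2,3,6,7,10,11,14,15): 1⊕1⊕1⊕0⊕0⊕1⊕1⊕1 = 0
s4 (pos 4,5,6,7,12,13,14,15): 0⊕1⊕1⊕0⊕1⊕1⊕1⊕1 = 0
s8 (pos 8,9,10,11,12,13,14,15): 0⊕1⊕0⊕1⊕1⊕1⊕1⊕1 = 0
Syndrome s8…s1 = 0001 → error at position 1.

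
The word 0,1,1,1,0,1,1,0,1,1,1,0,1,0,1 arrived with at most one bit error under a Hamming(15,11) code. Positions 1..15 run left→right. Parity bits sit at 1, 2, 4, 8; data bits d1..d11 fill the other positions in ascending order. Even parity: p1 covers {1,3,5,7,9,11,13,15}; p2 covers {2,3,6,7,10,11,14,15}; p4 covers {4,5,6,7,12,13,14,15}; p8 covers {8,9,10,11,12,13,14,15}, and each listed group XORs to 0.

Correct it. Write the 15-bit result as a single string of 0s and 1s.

s1 (pos 1,3,5,7,9,11,13,15): 0⊕1⊕0⊕1⊕1⊕1⊕1⊕1 = 0
s2 (pos 2,3,6,7,10,11,14,15): 1⊕1⊕1⊕1⊕1⊕1⊕0⊕1 = 1
s4 (pos 4,5,6,7,12,13,14,15): 1⊕0⊕1⊕1⊕0⊕1⊕0⊕1 = 1
s8 (pos 8,9,10,11,12,13,14,15): 0⊕1⊕1⊕1⊕0⊕1⊕0⊕1 = 1
Syndrome s8…s1 = 1110 → error at position 14.
Flip position 14: 011101101110101 → 011101101110111

011101101110111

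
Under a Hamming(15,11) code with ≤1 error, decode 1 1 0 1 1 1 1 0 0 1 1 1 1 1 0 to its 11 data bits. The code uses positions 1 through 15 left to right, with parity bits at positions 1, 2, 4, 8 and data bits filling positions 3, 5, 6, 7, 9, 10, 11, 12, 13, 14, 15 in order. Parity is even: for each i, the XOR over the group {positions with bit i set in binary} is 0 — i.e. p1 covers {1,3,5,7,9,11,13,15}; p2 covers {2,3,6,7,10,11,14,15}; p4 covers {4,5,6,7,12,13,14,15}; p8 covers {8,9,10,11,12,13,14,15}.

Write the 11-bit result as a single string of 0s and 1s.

s1 (pos 1,3,5,7,9,11,13,15): 1⊕0⊕1⊕1⊕0⊕1⊕1⊕0 = 1
s2 (pos 2,3,6,7,10,11,14,15): 1⊕0⊕1⊕1⊕1⊕1⊕1⊕0 = 0
s4 (pos 4,5,6,7,12,13,14,15): 1⊕1⊕1⊕1⊕1⊕1⊕1⊕0 = 1
s8 (pos 8,9,10,11,12,13,14,15): 0⊕0⊕1⊕1⊕1⊕1⊕1⊕0 = 1
Syndrome s8…s1 = 1101 → error at position 13.
Flip position 13: 110111100111110 → 110111100111010
Read data bits from positions 3,5,6,7,9,10,11,12,13,14,15: 01110111010

01110111010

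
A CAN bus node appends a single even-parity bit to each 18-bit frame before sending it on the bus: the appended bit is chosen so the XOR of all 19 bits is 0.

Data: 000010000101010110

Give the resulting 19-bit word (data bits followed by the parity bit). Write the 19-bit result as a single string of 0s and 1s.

XOR of the 18 data bits: 0⊕0⊕0⊕0⊕1⊕0⊕0⊕0⊕0⊕1⊕0⊕1⊕0⊕1⊕0⊕1⊕1⊕0 = 0
Parity bit = 0 (so all 19 bits XOR to 0).

0000100001010101100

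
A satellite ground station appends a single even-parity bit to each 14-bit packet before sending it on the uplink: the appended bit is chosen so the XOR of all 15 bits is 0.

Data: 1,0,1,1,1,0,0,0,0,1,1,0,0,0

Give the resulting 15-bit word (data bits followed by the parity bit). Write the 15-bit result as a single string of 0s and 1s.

XOR of the 14 data bits: 1⊕0⊕1⊕1⊕1⊕0⊕0⊕0⊕0⊕1⊕1⊕0⊕0⊕0 = 0
Parity bit = 0 (so all 15 bits XOR to 0).

101110000110000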